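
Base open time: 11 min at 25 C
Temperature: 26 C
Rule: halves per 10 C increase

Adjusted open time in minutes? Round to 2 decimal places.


Acceleration = 2^((26-25)/10) = 1.0718
Open time = 11 / 1.0718 = 10.26 min

10.26


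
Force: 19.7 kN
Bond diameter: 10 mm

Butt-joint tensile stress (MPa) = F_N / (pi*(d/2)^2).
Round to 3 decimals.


F_N = 19.7 * 1000 = 19700.0 N
A = pi*(5.0)^2 = 78.5398 mm^2
stress = 19700.0 / 78.5398 = 250.828 MPa

250.828


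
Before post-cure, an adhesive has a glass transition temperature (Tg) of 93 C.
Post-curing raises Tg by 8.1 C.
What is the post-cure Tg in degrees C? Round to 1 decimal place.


Tg_post = Tg_base + delta_Tg
= 93 + 8.1
= 101.1 C

101.1


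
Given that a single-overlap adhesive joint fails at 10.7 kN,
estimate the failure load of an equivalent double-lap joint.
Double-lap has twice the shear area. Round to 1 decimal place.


Double-lap factor = 2
Expected load = 10.7 * 2 = 21.4 kN

21.4


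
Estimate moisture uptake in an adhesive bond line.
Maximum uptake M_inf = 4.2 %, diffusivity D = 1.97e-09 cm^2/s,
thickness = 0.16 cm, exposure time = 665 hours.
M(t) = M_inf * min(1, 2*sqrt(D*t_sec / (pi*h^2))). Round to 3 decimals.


Convert time: 665 h = 2394000 s
ratio = min(1, 2*sqrt(1.97e-09*2394000/(pi*0.16^2)))
= 0.484318
M(t) = 4.2 * 0.484318 = 2.034%

2.034


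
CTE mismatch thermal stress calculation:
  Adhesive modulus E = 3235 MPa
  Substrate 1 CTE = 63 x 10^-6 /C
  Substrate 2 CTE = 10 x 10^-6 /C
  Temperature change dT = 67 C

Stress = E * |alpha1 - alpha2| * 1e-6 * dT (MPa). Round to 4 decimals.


delta_alpha = |63 - 10| = 53 x 10^-6/C
Stress = 3235 * 53e-6 * 67
= 11.4875 MPa

11.4875


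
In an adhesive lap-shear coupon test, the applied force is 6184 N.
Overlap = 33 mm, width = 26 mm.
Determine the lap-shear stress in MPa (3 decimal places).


stress = F / (overlap * width)
= 6184 / (33 * 26)
= 7.207 MPa

7.207


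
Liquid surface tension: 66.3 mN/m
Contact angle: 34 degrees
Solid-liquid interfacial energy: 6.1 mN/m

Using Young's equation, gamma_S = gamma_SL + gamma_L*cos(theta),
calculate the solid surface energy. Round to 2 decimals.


gamma_S = 6.1 + 66.3 * cos(34)
= 61.07 mN/m

61.07


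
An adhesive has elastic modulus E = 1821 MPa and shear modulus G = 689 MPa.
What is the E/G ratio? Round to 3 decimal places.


E/G = 1821 / 689 = 2.643

2.643


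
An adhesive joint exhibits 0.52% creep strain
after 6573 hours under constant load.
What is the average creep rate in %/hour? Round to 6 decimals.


Creep rate = strain / time
= 0.52 / 6573
= 0.000079 %/h

0.000079


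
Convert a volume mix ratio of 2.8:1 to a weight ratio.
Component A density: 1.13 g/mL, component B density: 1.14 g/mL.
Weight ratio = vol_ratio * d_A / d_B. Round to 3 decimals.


= 2.8 * 1.13 / 1.14 = 2.775

2.775


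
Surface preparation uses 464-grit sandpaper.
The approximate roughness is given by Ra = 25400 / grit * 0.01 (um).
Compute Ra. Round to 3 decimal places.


Ra = 25400 / 464 * 0.01
= 254 / 464
= 0.547 um

0.547


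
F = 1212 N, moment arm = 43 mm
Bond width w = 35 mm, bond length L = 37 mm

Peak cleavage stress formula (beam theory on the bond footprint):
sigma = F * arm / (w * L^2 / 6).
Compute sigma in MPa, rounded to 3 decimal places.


sigma = (1212 * 43) / (35 * 1369 / 6)
= 52116 * 6 / 47915
= 312696 / 47915
= 6.526 MPa

6.526


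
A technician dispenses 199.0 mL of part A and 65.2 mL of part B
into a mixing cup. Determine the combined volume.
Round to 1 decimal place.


Combined volume = 199.0 + 65.2
= 264.2 mL

264.2


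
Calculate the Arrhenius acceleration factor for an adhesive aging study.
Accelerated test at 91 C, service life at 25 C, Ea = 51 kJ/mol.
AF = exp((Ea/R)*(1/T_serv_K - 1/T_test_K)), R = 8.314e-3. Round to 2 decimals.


T_test = 364.15 K, T_serv = 298.15 K
Ea/R = 51 / 0.008314 = 6134.23
AF = exp(6134.23 * (1/298.15 - 1/364.15))
= 41.64

41.64


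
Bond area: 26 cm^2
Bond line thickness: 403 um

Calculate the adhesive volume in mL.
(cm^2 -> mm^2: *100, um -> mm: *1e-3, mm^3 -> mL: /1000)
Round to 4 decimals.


V = 26*100 * 403*1e-3 / 1000
= 1.0478 mL

1.0478


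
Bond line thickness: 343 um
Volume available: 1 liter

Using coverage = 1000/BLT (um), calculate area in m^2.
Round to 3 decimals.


1 L = 1e6 mm^3, thickness = 343 um = 0.343 mm
Area = 1e6 / 0.343 mm^2 = (1e6 / 0.343) / 1e6 m^2 = 1000 / 343 m^2
= 2.915 m^2

2.915


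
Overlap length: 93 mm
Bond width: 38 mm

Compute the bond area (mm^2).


Bond area = 93 * 38 = 3534 mm^2

3534


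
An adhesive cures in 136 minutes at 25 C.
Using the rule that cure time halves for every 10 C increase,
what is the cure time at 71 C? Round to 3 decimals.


Factor = 2^((71 - 25) / 10) = 24.2515
Cure time = 136 / 24.2515
= 5.608 minutes

5.608


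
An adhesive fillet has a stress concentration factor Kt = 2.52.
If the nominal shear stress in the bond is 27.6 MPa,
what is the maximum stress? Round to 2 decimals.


Max stress = 27.6 * 2.52 = 69.55 MPa

69.55


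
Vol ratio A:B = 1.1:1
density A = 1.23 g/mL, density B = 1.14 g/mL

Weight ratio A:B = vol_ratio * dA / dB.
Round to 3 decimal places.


Weight ratio = 1.1 * 1.23 / 1.14
= 1.187

1.187


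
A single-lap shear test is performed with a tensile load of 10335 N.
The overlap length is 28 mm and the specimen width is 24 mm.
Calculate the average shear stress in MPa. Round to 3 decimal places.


Shear stress = F / (overlap * width)
= 10335 / (28 * 24)
= 10335 / 672
= 15.379 MPa

15.379


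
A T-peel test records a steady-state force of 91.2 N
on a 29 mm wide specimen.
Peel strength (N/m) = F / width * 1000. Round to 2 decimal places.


Peel strength = 91.2 / 29 * 1000
= 3144.83 N/m

3144.83


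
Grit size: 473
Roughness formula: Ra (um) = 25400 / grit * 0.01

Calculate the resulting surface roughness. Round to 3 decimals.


Ra = 25400 / 473 * 0.01
= 0.537 um

0.537


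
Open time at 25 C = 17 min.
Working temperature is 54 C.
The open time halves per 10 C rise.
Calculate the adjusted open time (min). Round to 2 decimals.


factor = 2^((54 - 25) / 10) = 7.4643
ot = 17 / 7.4643 = 2.28 min

2.28


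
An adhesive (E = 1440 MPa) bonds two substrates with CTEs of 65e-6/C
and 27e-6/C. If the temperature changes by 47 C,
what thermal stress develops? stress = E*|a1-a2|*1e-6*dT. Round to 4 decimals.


Stress = 1440 * |65 - 27| * 1e-6 * 47
= 2.5718 MPa

2.5718


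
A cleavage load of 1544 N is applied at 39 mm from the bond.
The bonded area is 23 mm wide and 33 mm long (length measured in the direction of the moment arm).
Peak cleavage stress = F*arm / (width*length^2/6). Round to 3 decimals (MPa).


Moment = 1544 * 39 = 60216 N*mm
Section modulus = 23 * 1089 / 6 = 25047 / 6 mm^3
Stress = 60216 / (25047 / 6) = 361296 / 25047
= 14.425 MPa

14.425


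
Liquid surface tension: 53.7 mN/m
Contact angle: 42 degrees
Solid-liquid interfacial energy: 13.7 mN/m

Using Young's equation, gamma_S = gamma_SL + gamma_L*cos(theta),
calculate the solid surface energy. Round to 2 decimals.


gamma_S = 13.7 + 53.7 * cos(42)
= 53.61 mN/m

53.61


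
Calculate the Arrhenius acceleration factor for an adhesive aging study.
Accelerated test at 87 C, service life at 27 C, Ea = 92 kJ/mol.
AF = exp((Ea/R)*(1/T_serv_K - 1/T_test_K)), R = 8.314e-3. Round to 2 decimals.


T_test = 360.15 K, T_serv = 300.15 K
Ea/R = 92 / 0.008314 = 11065.67
AF = exp(11065.67 * (1/300.15 - 1/360.15))
= 464.97

464.97


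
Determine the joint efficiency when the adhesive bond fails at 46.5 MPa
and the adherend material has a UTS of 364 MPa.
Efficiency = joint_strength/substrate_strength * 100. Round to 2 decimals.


Joint efficiency = 46.5 / 364 * 100
= 12.77%

12.77


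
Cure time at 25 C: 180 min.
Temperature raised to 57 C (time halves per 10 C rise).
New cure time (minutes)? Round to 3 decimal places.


Acceleration factor = 2^(32/10) = 9.1896
New time = 180 / 9.1896 = 19.587 min

19.587


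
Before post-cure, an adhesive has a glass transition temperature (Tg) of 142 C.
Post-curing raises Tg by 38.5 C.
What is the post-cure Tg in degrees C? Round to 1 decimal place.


Tg_post = Tg_base + delta_Tg
= 142 + 38.5
= 180.5 C

180.5


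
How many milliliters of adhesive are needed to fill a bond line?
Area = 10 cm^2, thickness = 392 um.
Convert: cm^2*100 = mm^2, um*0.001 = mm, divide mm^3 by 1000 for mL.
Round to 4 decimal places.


= (10 * 100) * (392 * 0.001) / 1000
= 0.3920 mL

0.3920


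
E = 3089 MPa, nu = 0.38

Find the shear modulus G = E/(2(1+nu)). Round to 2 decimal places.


G = 3089 / (2 * 1.38)
= 1119.20 MPa

1119.20


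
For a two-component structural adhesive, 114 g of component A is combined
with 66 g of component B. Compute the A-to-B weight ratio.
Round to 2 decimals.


Weight ratio A:B = 114 / 66
= 1.73

1.73


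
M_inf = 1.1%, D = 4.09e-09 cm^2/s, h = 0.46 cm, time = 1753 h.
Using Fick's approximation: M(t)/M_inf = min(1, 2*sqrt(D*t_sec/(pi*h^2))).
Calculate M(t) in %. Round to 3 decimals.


t = 6310800 s
ratio = min(1, 2*sqrt(4.09e-09*6310800/(pi*0.2116)))
= 0.394095
M(t) = 1.1 * 0.394095 = 0.434%

0.434


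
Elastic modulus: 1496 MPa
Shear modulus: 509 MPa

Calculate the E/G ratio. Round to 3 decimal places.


E / G = 1496 / 509 = 2.939

2.939


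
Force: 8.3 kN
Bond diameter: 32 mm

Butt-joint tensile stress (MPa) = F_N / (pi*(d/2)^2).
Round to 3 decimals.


F_N = 8.3 * 1000 = 8300.0 N
A = pi*(16.0)^2 = 804.2477 mm^2
stress = 8300.0 / 804.2477 = 10.320 MPa

10.320


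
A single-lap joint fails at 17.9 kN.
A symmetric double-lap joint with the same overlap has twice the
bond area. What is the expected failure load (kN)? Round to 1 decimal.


Double-lap load = 2 * 17.9 = 35.8 kN

35.8


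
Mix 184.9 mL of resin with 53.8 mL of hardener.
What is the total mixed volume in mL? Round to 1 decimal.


Total = 184.9 + 53.8 = 238.7 mL

238.7


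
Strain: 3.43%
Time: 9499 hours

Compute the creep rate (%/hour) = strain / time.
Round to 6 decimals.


Creep rate = 3.43 / 9499
= 0.000361 %/h

0.000361


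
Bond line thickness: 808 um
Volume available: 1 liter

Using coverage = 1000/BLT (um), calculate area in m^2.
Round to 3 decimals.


1 L = 1e6 mm^3, thickness = 808 um = 0.808 mm
Area = 1e6 / 0.808 mm^2 = (1e6 / 0.808) / 1e6 m^2 = 1000 / 808 m^2
= 1.238 m^2

1.238


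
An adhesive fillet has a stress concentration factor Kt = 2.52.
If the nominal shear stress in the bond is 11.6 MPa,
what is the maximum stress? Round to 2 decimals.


Max stress = 11.6 * 2.52 = 29.23 MPa

29.23


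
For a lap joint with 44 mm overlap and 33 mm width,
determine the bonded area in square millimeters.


Area = 44 * 33 = 1452 mm^2

1452


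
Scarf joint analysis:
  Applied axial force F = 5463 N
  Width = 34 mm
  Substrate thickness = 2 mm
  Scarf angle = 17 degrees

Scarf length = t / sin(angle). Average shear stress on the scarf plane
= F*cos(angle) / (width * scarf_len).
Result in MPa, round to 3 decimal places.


Scarf length = 2 / sin(17 deg) = 6.8406 mm
cos(17 deg) = 0.956305
Shear = 5463 * 0.956305 / (34 * 6.8406)
= 22.462 MPa

22.462


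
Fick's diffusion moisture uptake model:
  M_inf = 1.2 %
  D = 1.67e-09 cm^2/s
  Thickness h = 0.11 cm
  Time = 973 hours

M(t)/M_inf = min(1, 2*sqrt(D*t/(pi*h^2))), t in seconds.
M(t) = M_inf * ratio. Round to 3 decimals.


t_sec = 973 * 3600 = 3502800
ratio = 2*sqrt(1.67e-09*3502800/(pi*0.11^2))
= min(1, 0.784564)
= 0.784564
M(t) = 1.2 * 0.784564 = 0.941 %

0.941


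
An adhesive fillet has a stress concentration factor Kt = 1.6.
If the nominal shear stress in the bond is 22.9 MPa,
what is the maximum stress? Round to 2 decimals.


Max stress = 22.9 * 1.6 = 36.64 MPa

36.64


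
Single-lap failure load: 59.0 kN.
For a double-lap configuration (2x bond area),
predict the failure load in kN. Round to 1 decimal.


Failure load = 59.0 * 2 = 118.0 kN

118.0


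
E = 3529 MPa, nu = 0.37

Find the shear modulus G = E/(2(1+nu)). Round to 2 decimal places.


G = 3529 / (2 * 1.37)
= 1287.96 MPa

1287.96


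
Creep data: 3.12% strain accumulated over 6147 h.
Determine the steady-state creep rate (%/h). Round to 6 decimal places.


Rate = 3.12 / 6147 = 0.000508 %/h

0.000508


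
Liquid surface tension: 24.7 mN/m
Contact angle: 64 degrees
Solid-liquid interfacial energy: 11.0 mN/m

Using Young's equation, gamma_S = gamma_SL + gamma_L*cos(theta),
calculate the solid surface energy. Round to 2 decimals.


gamma_S = 11.0 + 24.7 * cos(64)
= 21.83 mN/m

21.83


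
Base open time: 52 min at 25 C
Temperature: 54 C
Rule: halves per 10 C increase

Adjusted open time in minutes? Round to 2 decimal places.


Acceleration = 2^((54-25)/10) = 7.4643
Open time = 52 / 7.4643 = 6.97 min

6.97


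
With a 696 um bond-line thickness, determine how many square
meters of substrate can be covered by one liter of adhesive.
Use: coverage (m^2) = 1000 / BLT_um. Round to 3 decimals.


Coverage = 1000 / 696 = 1.437 m^2

1.437


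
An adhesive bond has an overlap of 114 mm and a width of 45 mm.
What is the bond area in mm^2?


Bond area = overlap * width
= 114 * 45
= 5130 mm^2

5130


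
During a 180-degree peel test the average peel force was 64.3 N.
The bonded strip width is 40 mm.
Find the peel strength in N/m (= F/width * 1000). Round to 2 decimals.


Peel strength = F/width * 1000
= 64.3 / 40 * 1000
= 1607.50 N/m

1607.50


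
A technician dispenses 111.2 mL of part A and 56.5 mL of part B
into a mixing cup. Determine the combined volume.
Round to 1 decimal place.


Combined volume = 111.2 + 56.5
= 167.7 mL

167.7


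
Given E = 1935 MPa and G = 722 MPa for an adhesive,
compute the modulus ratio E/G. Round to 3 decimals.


E/G ratio = 1935 / 722 = 2.680

2.680


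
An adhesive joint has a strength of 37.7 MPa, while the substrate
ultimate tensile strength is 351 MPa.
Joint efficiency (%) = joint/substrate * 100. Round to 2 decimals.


Efficiency = 37.7 / 351 * 100
= 10.74%

10.74


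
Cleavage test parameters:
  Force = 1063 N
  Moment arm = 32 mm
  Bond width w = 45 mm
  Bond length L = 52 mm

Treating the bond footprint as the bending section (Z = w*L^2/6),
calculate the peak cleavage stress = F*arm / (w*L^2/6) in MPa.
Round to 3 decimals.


M = 1063 * 32 = 34016 N*mm
Z = 45 * 52^2 / 6 = 121680 / 6 mm^3
sigma = M / Z = 6 * 34016 / 121680 = 204096 / 121680
= 1.677 MPa

1.677


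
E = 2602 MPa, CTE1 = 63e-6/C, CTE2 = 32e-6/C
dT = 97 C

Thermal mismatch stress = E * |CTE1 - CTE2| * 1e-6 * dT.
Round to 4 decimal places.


= 2602 * 31e-6 * 97
= 7.8242 MPa

7.8242


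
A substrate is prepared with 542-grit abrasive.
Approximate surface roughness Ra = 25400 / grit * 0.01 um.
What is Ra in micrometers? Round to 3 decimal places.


Ra = 25400 / 542 * 0.01 = 0.469 um

0.469


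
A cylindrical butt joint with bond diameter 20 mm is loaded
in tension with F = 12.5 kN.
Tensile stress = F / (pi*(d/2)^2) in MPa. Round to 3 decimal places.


Area = pi * (20/2)^2 = 314.1593 mm^2
Stress = 12.5*1000 / 314.1593
= 39.789 MPa

39.789


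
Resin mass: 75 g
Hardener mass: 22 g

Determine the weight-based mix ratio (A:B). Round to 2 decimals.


Ratio = 75 / 22 = 3.41

3.41


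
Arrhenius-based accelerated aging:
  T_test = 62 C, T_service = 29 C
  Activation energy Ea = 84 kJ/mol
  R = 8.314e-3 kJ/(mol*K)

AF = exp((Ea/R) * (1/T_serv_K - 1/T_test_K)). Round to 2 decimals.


T_test_K = 335.15, T_serv_K = 302.15
AF = exp((84/8.314e-3) * (1/302.15 - 1/335.15))
= 26.91

26.91


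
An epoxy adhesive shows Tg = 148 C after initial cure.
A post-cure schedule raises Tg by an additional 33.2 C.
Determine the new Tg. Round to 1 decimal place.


New Tg = 148 + 33.2
= 181.2 C

181.2


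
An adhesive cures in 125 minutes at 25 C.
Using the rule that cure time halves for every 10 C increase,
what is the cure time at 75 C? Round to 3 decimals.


Factor = 2^((75 - 25) / 10) = 32.0000
Cure time = 125 / 32.0000
= 3.906 minutes

3.906


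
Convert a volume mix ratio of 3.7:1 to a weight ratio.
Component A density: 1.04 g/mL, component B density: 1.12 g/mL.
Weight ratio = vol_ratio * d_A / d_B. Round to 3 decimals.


= 3.7 * 1.04 / 1.12 = 3.436

3.436


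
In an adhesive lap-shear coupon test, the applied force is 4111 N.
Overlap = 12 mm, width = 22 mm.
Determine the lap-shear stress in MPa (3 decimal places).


stress = F / (overlap * width)
= 4111 / (12 * 22)
= 15.572 MPa

15.572


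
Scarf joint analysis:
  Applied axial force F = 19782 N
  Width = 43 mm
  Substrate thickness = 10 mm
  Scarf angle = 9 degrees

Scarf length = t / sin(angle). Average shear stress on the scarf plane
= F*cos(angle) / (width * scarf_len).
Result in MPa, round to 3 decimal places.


Scarf length = 10 / sin(9 deg) = 63.9245 mm
cos(9 deg) = 0.987688
Shear = 19782 * 0.987688 / (43 * 63.9245)
= 7.108 MPa

7.108


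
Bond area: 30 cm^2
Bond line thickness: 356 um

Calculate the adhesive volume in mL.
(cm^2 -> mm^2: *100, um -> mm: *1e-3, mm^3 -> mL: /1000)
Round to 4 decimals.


V = 30*100 * 356*1e-3 / 1000
= 1.0680 mL

1.0680


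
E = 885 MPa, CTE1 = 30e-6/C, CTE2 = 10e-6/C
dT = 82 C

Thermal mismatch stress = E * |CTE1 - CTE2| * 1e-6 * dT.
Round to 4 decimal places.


= 885 * 20e-6 * 82
= 1.4514 MPa

1.4514


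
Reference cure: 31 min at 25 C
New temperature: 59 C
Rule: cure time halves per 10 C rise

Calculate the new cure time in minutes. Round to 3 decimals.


factor = 2^((59-25)/10) = 10.5561
t_new = 31 / 10.5561 = 2.937 min

2.937


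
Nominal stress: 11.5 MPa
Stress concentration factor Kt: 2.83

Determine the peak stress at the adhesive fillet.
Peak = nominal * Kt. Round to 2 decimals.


Peak stress = 11.5 * 2.83
= 32.55 MPa

32.55


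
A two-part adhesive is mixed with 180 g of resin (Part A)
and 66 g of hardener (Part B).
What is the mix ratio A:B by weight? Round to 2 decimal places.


Mix ratio = mass_A / mass_B
= 180 / 66
= 2.73

2.73


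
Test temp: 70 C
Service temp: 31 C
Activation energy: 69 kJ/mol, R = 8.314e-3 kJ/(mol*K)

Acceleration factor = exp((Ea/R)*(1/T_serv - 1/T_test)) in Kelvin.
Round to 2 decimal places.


AF = exp((69/0.008314)*(1/304.15 - 1/343.15))
= 22.22

22.22


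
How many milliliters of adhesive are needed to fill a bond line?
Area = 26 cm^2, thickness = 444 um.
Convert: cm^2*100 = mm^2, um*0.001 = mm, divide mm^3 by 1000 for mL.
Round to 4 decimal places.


= (26 * 100) * (444 * 0.001) / 1000
= 1.1544 mL

1.1544


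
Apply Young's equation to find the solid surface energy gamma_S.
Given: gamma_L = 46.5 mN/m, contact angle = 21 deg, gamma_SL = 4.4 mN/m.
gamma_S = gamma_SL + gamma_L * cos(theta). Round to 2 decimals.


theta_rad = 21 * pi/180 = 0.366519
gamma_S = 4.4 + 46.5 * cos(0.366519)
= 47.81 mN/m

47.81


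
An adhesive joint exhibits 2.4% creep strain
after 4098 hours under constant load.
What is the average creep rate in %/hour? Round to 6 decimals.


Creep rate = strain / time
= 2.4 / 4098
= 0.000586 %/h

0.000586


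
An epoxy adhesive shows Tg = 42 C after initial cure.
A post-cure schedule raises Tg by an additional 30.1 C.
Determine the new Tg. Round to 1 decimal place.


New Tg = 42 + 30.1
= 72.1 C

72.1


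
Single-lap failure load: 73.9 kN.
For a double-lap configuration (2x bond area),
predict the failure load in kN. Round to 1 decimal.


Failure load = 73.9 * 2 = 147.8 kN

147.8


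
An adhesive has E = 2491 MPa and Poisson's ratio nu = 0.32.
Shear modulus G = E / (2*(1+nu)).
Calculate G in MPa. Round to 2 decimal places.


G = 2491 / (2*(1+0.32))
= 2491 / 2.64
= 943.56 MPa

943.56


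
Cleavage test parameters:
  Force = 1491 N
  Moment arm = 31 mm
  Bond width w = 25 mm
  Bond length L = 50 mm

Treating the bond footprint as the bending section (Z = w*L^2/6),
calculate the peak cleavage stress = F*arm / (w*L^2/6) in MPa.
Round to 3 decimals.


M = 1491 * 31 = 46221 N*mm
Z = 25 * 50^2 / 6 = 62500 / 6 mm^3
sigma = M / Z = 6 * 46221 / 62500 = 277326 / 62500
= 4.437 MPa

4.437


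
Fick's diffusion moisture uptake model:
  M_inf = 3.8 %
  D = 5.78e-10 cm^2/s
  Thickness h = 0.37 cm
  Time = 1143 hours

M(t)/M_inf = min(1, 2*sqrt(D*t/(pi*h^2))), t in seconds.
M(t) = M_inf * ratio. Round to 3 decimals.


t_sec = 1143 * 3600 = 4114800
ratio = 2*sqrt(5.78e-10*4114800/(pi*0.37^2))
= min(1, 0.148728)
= 0.148728
M(t) = 3.8 * 0.148728 = 0.565 %

0.565


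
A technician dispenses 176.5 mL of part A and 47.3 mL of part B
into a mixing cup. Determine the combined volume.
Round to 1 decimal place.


Combined volume = 176.5 + 47.3
= 223.8 mL

223.8


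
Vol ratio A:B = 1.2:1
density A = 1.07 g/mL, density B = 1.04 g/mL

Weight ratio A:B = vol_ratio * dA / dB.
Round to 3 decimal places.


Weight ratio = 1.2 * 1.07 / 1.04
= 1.235

1.235


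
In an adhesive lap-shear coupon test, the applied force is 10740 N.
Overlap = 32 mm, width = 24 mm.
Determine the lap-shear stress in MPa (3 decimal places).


stress = F / (overlap * width)
= 10740 / (32 * 24)
= 13.984 MPa

13.984


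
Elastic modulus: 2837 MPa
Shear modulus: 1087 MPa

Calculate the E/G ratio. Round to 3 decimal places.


E / G = 2837 / 1087 = 2.610

2.610


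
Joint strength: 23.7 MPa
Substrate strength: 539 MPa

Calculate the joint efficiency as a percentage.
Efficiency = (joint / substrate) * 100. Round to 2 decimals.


Efficiency = (23.7 / 539) * 100 = 4.40%

4.40


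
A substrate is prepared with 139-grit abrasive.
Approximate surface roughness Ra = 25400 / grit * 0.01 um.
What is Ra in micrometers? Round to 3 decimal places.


Ra = 25400 / 139 * 0.01 = 1.827 um

1.827


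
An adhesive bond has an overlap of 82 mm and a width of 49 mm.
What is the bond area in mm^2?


Bond area = overlap * width
= 82 * 49
= 4018 mm^2

4018


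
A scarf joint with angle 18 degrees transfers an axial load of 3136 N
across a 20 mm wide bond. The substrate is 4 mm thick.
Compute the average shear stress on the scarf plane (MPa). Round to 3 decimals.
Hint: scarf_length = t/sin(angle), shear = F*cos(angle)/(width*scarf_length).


scarf_length = 4 / sin(18 deg) = 12.9443 mm
cos(18 deg) = 0.951057
shear stress = 3136 * 0.951057 / (20 * 12.9443)
= 11.521 MPa

11.521


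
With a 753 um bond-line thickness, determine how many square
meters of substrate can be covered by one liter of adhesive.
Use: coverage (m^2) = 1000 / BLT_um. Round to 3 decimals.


Coverage = 1000 / 753 = 1.328 m^2

1.328


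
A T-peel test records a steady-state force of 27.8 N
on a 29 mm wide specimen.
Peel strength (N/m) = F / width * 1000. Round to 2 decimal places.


Peel strength = 27.8 / 29 * 1000
= 958.62 N/m

958.62


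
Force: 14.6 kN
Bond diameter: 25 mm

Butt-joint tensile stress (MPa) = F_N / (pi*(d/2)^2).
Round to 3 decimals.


F_N = 14.6 * 1000 = 14600.0 N
A = pi*(12.5)^2 = 490.8739 mm^2
stress = 14600.0 / 490.8739 = 29.743 MPa

29.743


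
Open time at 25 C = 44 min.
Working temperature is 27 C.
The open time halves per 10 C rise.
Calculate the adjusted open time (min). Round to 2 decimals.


factor = 2^((27 - 25) / 10) = 1.1487
ot = 44 / 1.1487 = 38.30 min

38.30


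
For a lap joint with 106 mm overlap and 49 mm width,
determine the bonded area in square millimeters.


Area = 106 * 49 = 5194 mm^2

5194


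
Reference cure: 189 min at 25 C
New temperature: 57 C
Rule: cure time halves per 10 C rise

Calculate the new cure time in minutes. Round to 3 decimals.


factor = 2^((57-25)/10) = 9.1896
t_new = 189 / 9.1896 = 20.567 min

20.567


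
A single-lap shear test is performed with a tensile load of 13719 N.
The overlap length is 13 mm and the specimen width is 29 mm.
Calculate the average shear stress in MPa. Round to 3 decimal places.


Shear stress = F / (overlap * width)
= 13719 / (13 * 29)
= 13719 / 377
= 36.390 MPa

36.390


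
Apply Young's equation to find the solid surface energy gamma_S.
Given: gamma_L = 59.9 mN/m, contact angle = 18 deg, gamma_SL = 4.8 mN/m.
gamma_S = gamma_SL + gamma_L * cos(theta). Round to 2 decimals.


theta_rad = 18 * pi/180 = 0.314159
gamma_S = 4.8 + 59.9 * cos(0.314159)
= 61.77 mN/m

61.77


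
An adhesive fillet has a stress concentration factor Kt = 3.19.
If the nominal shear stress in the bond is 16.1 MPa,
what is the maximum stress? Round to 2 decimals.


Max stress = 16.1 * 3.19 = 51.36 MPa

51.36


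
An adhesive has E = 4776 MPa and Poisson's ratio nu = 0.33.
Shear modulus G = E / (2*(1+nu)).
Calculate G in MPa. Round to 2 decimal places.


G = 4776 / (2*(1+0.33))
= 4776 / 2.66
= 1795.49 MPa

1795.49


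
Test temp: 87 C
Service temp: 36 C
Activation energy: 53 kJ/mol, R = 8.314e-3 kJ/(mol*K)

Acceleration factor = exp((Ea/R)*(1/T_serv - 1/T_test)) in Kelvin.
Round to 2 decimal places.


AF = exp((53/0.008314)*(1/309.15 - 1/360.15))
= 18.54

18.54


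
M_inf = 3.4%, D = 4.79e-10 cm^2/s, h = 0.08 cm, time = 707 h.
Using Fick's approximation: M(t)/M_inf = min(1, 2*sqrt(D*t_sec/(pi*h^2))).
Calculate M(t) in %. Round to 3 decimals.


t = 2545200 s
ratio = min(1, 2*sqrt(4.79e-10*2545200/(pi*0.0064)))
= 0.492486
M(t) = 3.4 * 0.492486 = 1.674%

1.674


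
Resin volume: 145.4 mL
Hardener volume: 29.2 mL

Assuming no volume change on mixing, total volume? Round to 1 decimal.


V_total = 145.4 + 29.2 = 174.6 mL

174.6


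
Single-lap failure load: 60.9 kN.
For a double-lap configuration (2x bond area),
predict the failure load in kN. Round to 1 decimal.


Failure load = 60.9 * 2 = 121.8 kN

121.8


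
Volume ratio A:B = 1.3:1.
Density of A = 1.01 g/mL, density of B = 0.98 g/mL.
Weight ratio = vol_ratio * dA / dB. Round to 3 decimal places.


Wt ratio = 1.3 * 1.01 / 0.98
= 1.340

1.340


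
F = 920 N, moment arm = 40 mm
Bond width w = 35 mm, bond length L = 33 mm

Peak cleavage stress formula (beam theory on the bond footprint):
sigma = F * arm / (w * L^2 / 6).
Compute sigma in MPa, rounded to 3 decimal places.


sigma = (920 * 40) / (35 * 1089 / 6)
= 36800 * 6 / 38115
= 220800 / 38115
= 5.793 MPa

5.793


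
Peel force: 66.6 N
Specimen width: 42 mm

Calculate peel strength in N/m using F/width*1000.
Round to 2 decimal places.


Peel strength = 66.6 / 42 * 1000 = 1585.71 N/m

1585.71


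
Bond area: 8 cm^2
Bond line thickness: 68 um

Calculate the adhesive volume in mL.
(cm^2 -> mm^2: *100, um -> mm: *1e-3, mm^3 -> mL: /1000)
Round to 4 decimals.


V = 8*100 * 68*1e-3 / 1000
= 0.0544 mL

0.0544


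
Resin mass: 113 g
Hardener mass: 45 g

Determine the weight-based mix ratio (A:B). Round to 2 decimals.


Ratio = 113 / 45 = 2.51

2.51


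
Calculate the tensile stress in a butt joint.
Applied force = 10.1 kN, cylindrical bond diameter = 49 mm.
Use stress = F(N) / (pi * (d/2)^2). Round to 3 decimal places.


A = pi * 24.5^2 = 1885.7410 mm^2
sigma = 10100.0 / 1885.7410 = 5.356 MPa

5.356


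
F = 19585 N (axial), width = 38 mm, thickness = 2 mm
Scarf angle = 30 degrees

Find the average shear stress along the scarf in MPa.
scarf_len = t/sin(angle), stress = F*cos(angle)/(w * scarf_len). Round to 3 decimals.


scarf_len = 2/sin(30 deg) = 4.0000
cos(30 deg) = 0.866025
stress = 19585*0.866025/(38*4.0000) = 111.586 MPa

111.586


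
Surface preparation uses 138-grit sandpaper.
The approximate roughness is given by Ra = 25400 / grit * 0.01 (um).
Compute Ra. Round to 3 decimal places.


Ra = 25400 / 138 * 0.01
= 254 / 138
= 1.841 um

1.841


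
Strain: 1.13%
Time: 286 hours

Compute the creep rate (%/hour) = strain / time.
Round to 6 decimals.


Creep rate = 1.13 / 286
= 0.003951 %/h

0.003951


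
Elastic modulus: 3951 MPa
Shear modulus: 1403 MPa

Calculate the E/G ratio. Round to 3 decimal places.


E / G = 3951 / 1403 = 2.816

2.816


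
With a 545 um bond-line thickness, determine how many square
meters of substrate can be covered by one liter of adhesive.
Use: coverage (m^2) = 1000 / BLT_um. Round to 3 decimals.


Coverage = 1000 / 545 = 1.835 m^2

1.835


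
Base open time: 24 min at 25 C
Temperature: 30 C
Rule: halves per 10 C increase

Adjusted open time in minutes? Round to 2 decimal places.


Acceleration = 2^((30-25)/10) = 1.4142
Open time = 24 / 1.4142 = 16.97 min

16.97


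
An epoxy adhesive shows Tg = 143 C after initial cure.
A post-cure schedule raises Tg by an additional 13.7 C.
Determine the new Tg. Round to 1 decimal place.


New Tg = 143 + 13.7
= 156.7 C

156.7


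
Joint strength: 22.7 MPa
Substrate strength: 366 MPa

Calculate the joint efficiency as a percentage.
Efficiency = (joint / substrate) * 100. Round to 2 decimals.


Efficiency = (22.7 / 366) * 100 = 6.20%

6.20


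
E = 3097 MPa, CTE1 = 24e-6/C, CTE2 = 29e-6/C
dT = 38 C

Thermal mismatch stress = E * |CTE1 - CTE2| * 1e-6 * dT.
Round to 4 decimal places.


= 3097 * 5e-6 * 38
= 0.5884 MPa

0.5884


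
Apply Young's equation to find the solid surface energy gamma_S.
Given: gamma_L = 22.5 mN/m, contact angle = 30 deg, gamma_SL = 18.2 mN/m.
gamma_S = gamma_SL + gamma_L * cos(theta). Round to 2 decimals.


theta_rad = 30 * pi/180 = 0.523599
gamma_S = 18.2 + 22.5 * cos(0.523599)
= 37.69 mN/m

37.69


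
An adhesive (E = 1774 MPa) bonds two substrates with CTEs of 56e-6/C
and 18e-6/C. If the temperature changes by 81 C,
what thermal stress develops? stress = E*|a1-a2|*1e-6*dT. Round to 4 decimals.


Stress = 1774 * |56 - 18| * 1e-6 * 81
= 5.4604 MPa

5.4604


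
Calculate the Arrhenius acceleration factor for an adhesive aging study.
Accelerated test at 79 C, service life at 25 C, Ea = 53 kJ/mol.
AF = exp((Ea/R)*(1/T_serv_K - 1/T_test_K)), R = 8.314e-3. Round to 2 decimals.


T_test = 352.15 K, T_serv = 298.15 K
Ea/R = 53 / 0.008314 = 6374.79
AF = exp(6374.79 * (1/298.15 - 1/352.15))
= 26.54

26.54


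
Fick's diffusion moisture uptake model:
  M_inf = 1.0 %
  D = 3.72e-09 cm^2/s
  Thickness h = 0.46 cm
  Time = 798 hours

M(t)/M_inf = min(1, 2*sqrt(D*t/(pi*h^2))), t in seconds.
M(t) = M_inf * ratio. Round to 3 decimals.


t_sec = 798 * 3600 = 2872800
ratio = 2*sqrt(3.72e-09*2872800/(pi*0.46^2))
= min(1, 0.253584)
= 0.253584
M(t) = 1.0 * 0.253584 = 0.254 %

0.254


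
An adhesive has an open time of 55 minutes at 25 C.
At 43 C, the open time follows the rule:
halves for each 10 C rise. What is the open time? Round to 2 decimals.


Factor = 2^((43-25)/10) = 3.4822
Open time = 55 / 3.4822 = 15.79 min

15.79


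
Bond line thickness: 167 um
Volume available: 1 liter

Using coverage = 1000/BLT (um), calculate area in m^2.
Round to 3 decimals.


1 L = 1e6 mm^3, thickness = 167 um = 0.167 mm
Area = 1e6 / 0.167 mm^2 = (1e6 / 0.167) / 1e6 m^2 = 1000 / 167 m^2
= 5.988 m^2

5.988


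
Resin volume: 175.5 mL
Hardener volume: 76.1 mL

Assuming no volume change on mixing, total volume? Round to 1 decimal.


V_total = 175.5 + 76.1 = 251.6 mL

251.6


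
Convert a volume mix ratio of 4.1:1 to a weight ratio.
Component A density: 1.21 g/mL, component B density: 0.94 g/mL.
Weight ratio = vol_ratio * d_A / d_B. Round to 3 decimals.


= 4.1 * 1.21 / 0.94 = 5.278

5.278


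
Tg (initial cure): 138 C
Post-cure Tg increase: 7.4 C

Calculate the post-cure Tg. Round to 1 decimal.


Post-cure Tg = 138 + 7.4 = 145.4 C

145.4


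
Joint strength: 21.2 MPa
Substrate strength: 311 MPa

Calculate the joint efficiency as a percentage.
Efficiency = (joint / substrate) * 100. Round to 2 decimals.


Efficiency = (21.2 / 311) * 100 = 6.82%

6.82


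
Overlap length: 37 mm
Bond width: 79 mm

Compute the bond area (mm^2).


Bond area = 37 * 79 = 2923 mm^2

2923


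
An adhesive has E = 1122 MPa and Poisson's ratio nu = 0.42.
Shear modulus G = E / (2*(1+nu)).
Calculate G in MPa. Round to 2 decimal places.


G = 1122 / (2*(1+0.42))
= 1122 / 2.84
= 395.07 MPa

395.07


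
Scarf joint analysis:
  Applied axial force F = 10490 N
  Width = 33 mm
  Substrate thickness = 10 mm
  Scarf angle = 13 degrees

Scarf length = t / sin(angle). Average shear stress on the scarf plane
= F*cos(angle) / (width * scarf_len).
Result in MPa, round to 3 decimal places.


Scarf length = 10 / sin(13 deg) = 44.4541 mm
cos(13 deg) = 0.974370
Shear = 10490 * 0.974370 / (33 * 44.4541)
= 6.967 MPa

6.967


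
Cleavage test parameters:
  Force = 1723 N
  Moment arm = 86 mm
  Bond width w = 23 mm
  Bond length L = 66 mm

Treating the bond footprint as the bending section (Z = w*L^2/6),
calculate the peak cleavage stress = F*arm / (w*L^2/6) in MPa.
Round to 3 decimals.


M = 1723 * 86 = 148178 N*mm
Z = 23 * 66^2 / 6 = 100188 / 6 mm^3
sigma = M / Z = 6 * 148178 / 100188 = 889068 / 100188
= 8.874 MPa

8.874


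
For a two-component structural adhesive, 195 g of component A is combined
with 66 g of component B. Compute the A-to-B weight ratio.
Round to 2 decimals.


Weight ratio A:B = 195 / 66
= 2.95

2.95


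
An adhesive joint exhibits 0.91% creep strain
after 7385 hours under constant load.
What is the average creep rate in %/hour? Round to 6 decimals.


Creep rate = strain / time
= 0.91 / 7385
= 0.000123 %/h

0.000123


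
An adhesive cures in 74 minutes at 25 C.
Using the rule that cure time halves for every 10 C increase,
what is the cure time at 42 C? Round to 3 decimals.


Factor = 2^((42 - 25) / 10) = 3.2490
Cure time = 74 / 3.2490
= 22.776 minutes

22.776


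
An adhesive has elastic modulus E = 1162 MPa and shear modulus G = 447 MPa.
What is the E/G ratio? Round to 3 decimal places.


E/G = 1162 / 447 = 2.600

2.600


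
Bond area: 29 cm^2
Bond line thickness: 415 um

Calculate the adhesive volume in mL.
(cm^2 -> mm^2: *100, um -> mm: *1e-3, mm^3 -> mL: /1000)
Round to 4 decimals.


V = 29*100 * 415*1e-3 / 1000
= 1.2035 mL

1.2035


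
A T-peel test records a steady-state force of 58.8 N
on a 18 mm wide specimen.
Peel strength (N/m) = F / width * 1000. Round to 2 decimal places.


Peel strength = 58.8 / 18 * 1000
= 3266.67 N/m

3266.67


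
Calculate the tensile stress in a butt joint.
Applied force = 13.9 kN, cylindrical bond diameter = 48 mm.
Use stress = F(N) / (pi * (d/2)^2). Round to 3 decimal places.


A = pi * 24.0^2 = 1809.5574 mm^2
sigma = 13900.0 / 1809.5574 = 7.681 MPa

7.681


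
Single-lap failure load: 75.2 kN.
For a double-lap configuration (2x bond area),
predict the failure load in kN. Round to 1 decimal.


Failure load = 75.2 * 2 = 150.4 kN

150.4


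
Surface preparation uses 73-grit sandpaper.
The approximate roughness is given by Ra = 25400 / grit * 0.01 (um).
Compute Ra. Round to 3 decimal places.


Ra = 25400 / 73 * 0.01
= 254 / 73
= 3.479 um

3.479


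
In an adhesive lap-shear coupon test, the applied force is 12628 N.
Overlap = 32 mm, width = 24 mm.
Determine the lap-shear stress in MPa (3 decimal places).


stress = F / (overlap * width)
= 12628 / (32 * 24)
= 16.443 MPa

16.443


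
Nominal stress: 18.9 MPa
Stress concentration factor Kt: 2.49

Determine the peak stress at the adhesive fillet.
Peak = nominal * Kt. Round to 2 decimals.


Peak stress = 18.9 * 2.49
= 47.06 MPa

47.06


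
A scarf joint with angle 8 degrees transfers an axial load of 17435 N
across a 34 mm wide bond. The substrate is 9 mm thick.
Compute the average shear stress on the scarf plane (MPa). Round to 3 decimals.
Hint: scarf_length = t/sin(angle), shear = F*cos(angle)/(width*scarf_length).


scarf_length = 9 / sin(8 deg) = 64.6677 mm
cos(8 deg) = 0.990268
shear stress = 17435 * 0.990268 / (34 * 64.6677)
= 7.853 MPa

7.853


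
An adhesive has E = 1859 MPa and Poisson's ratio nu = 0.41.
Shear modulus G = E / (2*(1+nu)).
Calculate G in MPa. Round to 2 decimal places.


G = 1859 / (2*(1+0.41))
= 1859 / 2.82
= 659.22 MPa

659.22


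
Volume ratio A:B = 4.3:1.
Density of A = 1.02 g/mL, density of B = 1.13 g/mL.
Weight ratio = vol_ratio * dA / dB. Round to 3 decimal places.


Wt ratio = 4.3 * 1.02 / 1.13
= 3.881

3.881


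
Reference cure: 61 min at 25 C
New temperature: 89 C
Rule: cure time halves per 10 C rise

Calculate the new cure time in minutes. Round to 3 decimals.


factor = 2^((89-25)/10) = 84.4485
t_new = 61 / 84.4485 = 0.722 min

0.722


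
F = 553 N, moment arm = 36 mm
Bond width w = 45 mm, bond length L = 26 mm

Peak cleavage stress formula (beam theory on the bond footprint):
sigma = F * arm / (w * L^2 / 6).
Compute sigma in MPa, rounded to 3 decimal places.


sigma = (553 * 36) / (45 * 676 / 6)
= 19908 * 6 / 30420
= 119448 / 30420
= 3.927 MPa

3.927


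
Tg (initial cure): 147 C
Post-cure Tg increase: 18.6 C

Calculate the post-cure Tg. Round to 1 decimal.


Post-cure Tg = 147 + 18.6 = 165.6 C

165.6


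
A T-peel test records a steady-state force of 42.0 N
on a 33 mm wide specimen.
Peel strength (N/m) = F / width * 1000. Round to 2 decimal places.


Peel strength = 42.0 / 33 * 1000
= 1272.73 N/m

1272.73


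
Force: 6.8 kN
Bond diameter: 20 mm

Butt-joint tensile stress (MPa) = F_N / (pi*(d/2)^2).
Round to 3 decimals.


F_N = 6.8 * 1000 = 6800.0 N
A = pi*(10.0)^2 = 314.1593 mm^2
stress = 6800.0 / 314.1593 = 21.645 MPa

21.645


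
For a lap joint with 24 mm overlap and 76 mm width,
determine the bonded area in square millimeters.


Area = 24 * 76 = 1824 mm^2

1824


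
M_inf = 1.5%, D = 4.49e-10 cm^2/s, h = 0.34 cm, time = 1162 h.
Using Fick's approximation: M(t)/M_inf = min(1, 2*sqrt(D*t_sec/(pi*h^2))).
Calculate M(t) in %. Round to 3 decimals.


t = 4183200 s
ratio = min(1, 2*sqrt(4.49e-10*4183200/(pi*0.1156)))
= 0.143831
M(t) = 1.5 * 0.143831 = 0.216%

0.216


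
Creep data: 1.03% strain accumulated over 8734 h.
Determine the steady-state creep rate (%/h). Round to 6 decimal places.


Rate = 1.03 / 8734 = 0.000118 %/h

0.000118


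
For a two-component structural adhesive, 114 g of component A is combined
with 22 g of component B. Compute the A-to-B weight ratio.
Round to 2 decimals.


Weight ratio A:B = 114 / 22
= 5.18

5.18


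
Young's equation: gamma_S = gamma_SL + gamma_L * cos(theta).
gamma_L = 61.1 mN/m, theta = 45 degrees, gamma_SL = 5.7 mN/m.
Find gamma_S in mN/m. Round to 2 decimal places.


cos(45 deg) = 0.707107
gamma_S = 5.7 + 61.1 * 0.707107
= 48.90 mN/m

48.90


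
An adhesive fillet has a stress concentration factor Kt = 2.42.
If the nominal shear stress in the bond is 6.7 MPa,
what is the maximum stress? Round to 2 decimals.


Max stress = 6.7 * 2.42 = 16.21 MPa

16.21


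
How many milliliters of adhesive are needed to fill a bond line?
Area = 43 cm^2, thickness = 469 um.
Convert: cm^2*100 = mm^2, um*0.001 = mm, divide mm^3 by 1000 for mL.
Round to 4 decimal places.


= (43 * 100) * (469 * 0.001) / 1000
= 2.0167 mL

2.0167


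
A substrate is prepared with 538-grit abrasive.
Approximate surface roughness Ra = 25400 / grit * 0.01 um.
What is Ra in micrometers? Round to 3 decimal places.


Ra = 25400 / 538 * 0.01 = 0.472 um

0.472


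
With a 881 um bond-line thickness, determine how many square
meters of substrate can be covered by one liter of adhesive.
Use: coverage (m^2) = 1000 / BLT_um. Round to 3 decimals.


Coverage = 1000 / 881 = 1.135 m^2

1.135


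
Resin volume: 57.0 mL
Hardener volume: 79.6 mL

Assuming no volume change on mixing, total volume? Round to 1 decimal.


V_total = 57.0 + 79.6 = 136.6 mL

136.6


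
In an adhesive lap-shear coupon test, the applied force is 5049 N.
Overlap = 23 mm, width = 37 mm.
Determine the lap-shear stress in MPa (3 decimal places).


stress = F / (overlap * width)
= 5049 / (23 * 37)
= 5.933 MPa

5.933


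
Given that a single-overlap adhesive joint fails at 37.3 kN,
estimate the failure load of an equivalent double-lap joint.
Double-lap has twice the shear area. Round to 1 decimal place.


Double-lap factor = 2
Expected load = 37.3 * 2 = 74.6 kN

74.6
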